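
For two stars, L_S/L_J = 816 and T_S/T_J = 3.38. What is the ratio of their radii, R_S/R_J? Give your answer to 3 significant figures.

L ∝ R²T⁴ gives R ∝ √L / T², so
R_S/R_J = √(816) / (3.38)² = 28.57 / 11.42 = 2.500.

2.50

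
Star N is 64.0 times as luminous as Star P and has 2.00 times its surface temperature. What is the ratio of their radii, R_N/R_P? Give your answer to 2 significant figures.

2.0

L ∝ R²T⁴ gives R ∝ √L / T², so
R_N/R_P = √(64.0) / (2.00)² = 8.000 / 4.000 = 2.000.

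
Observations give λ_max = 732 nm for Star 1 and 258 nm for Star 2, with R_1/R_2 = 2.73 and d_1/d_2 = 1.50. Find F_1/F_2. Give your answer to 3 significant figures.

Wien's law: T_1/T_2 = λ_2/λ_1 = 258/732 = 0.3525.
L_1/L_2 = (R_1/R_2)²(T_1/T_2)⁴ = (2.73)²(0.3525)⁴ = 0.1150.
F_1/F_2 = (L_1/L_2)/(d_1/d_2)² = 0.1150/(1.50)² = 0.05112.

0.0511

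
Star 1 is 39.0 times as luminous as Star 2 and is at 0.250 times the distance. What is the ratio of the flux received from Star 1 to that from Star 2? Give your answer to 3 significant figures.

F = L/(4πd²), so F_1/F_2 = (L_1/L_2) / (d_1/d_2)²
= 39.0 / (0.250)² = 39.0 / 0.06250 = 624.0.

624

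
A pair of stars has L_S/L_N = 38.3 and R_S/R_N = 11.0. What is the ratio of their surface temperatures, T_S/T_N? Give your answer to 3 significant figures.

0.750

L ∝ R²T⁴ gives T ∝ (L/R²)^(1/4), so
T_S/T_N = (38.3 / 11.0²)^(1/4) = (0.3165)^(1/4) = 0.7501.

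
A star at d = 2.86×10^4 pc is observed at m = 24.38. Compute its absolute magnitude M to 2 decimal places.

7.10

M = m − 5 log₁₀(d/10 pc) = 24.38 − 5 log₁₀(2.86×10^4/10)
  = 24.38 − 5 × 3.456 = 24.38 − 17.28 = 7.10.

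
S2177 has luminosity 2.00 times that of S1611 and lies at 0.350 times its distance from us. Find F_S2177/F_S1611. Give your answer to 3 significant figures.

F = L/(4πd²), so F_S2177/F_S1611 = (L_S2177/L_S1611) / (d_S2177/d_S1611)²
= 2.00 / (0.350)² = 2.00 / 0.1225 = 16.33.

16.3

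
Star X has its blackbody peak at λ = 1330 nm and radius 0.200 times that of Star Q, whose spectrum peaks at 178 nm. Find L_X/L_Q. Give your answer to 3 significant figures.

Wien's law gives T ∝ 1/λ_max, so T_X/T_Q = λ_Q/λ_X = 178/1330 = 0.1338.
Then L ∝ R²T⁴ gives L_X/L_Q = (0.200)² × (0.1338)⁴ = 0.04000 × 3.208×10^-4 = 1.283×10^-5.

1.28×10^-5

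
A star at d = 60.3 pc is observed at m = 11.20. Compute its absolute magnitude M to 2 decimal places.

M = m − 5 log₁₀(d/10 pc) = 11.20 − 5 log₁₀(60.3/10)
  = 11.20 − 5 × 0.780 = 11.20 − 3.90 = 7.30.

7.30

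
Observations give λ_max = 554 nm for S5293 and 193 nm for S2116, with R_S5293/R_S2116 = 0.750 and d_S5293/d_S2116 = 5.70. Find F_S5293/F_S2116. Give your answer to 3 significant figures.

2.55×10^-4

Wien's law: T_S5293/T_S2116 = λ_S2116/λ_S5293 = 193/554 = 0.3484.
L_S5293/L_S2116 = (R_S5293/R_S2116)²(T_S5293/T_S2116)⁴ = (0.750)²(0.3484)⁴ = 0.008285.
F_S5293/F_S2116 = (L_S5293/L_S2116)/(d_S5293/d_S2116)² = 0.008285/(5.70)² = 2.550×10^-4.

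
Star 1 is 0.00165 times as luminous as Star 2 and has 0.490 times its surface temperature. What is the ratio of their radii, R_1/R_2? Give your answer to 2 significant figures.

0.17

L ∝ R²T⁴ gives R ∝ √L / T², so
R_1/R_2 = √(0.00165) / (0.490)² = 0.04062 / 0.2401 = 0.1692.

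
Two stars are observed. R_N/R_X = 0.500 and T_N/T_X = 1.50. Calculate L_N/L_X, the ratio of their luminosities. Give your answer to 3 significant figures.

From the Stefan–Boltzmann law, L ∝ R²T⁴, so
L_N/L_X = (R_N/R_X)² (T_N/T_X)⁴ = (0.500)² × (1.50)⁴ = 0.2500 × 5.062 = 1.266.

1.27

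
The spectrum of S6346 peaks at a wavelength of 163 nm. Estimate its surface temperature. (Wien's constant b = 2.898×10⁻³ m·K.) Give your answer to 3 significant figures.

1.78×10^4 K

T = b/λ_max = 2.898×10⁻³ / (163×10⁻⁹) = 1.778×10^4 K.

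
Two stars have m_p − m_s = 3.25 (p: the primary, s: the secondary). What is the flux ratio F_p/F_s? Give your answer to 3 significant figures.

F_p/F_s = 10^(−(m_p − m_s)/2.5) = 10^(-3.25/2.5) = 10^-1.300 = 0.05012.

0.0501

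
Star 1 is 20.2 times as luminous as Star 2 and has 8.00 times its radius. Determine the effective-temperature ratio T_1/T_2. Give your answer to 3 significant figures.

L ∝ R²T⁴ gives T ∝ (L/R²)^(1/4), so
T_1/T_2 = (20.2 / 8.00²)^(1/4) = (0.3156)^(1/4) = 0.7495.

0.750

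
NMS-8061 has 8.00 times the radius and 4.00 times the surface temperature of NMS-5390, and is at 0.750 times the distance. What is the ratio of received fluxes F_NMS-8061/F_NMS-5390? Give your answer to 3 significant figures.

2.91×10^4

L_NMS-8061/L_NMS-5390 = (R_NMS-8061/R_NMS-5390)²(T_NMS-8061/T_NMS-5390)⁴ = (8.00)² × (4.00)⁴ = 1.638×10^4.
F_NMS-8061/F_NMS-5390 = (L_NMS-8061/L_NMS-5390)/(d_NMS-8061/d_NMS-5390)² = 1.638×10^4 / (0.750)² = 2.913×10^4.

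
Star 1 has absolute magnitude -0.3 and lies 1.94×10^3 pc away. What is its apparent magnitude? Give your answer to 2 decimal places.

m = M + 5 log₁₀(d/10 pc) = -0.3 + 5 log₁₀(1.94×10^3/10)
  = -0.3 + 5 × 2.288 = -0.3 + 11.44 = 11.14.

11.14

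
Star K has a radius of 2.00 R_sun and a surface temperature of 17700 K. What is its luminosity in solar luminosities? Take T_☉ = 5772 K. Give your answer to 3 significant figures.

354 solar luminosities

L/L_☉ = (R/R_☉)² (T/T_☉)⁴ = (2.00)² × (17700/5772)⁴
       = 4.000 × (3.067)⁴ = 4.000 × 88.43 = 353.7.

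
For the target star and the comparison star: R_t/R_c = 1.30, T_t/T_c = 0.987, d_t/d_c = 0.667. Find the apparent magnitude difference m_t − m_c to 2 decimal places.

-1.39

L_t/L_c = (1.30)²(0.987)⁴ = 1.604.
F_t/F_c = (L_t/L_c)/(d_t/d_c)² = 1.604/0.4449 = 3.605.
m_t − m_c = −2.5 log₁₀(3.605) = -1.39.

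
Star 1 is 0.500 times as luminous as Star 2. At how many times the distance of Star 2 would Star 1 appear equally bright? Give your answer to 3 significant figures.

0.707

Equal flux requires L_1/d_1² = L_2/d_2², so d_1/d_2 = √(L_1/L_2)
= √(0.500) = 0.7071.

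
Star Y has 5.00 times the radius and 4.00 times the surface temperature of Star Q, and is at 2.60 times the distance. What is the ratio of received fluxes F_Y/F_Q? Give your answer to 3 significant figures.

L_Y/L_Q = (R_Y/R_Q)²(T_Y/T_Q)⁴ = (5.00)² × (4.00)⁴ = 6400.
F_Y/F_Q = (L_Y/L_Q)/(d_Y/d_Q)² = 6400 / (2.60)² = 946.7.

947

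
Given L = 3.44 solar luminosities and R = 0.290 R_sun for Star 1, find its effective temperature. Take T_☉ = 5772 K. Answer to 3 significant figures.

1.46×10^4 K

T/T_☉ = (L/L_☉)^(1/4) / (R/R_☉)^(1/2)
T = 5772 × (3.44)^(1/4) / √(0.290) = 5772 × 1.362 / 0.5385 = 1.460×10^4 K.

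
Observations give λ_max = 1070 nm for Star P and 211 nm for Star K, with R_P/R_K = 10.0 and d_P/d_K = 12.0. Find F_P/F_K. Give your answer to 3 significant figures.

Wien's law: T_P/T_K = λ_K/λ_P = 211/1070 = 0.1972.
L_P/L_K = (R_P/R_K)²(T_P/T_K)⁴ = (10.0)²(0.1972)⁴ = 0.1512.
F_P/F_K = (L_P/L_K)/(d_P/d_K)² = 0.1512/(12.0)² = 0.001050.

0.00105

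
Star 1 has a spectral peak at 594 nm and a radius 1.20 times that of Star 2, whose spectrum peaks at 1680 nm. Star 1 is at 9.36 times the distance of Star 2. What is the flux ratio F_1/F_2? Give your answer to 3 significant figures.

Wien's law: T_1/T_2 = λ_2/λ_1 = 1680/594 = 2.828.
L_1/L_2 = (R_1/R_2)²(T_1/T_2)⁴ = (1.20)²(2.828)⁴ = 92.14.
F_1/F_2 = (L_1/L_2)/(d_1/d_2)² = 92.14/(9.36)² = 1.052.

1.05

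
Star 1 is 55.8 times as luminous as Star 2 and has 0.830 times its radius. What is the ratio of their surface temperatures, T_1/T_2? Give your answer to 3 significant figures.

3.00

L ∝ R²T⁴ gives T ∝ (L/R²)^(1/4), so
T_1/T_2 = (55.8 / 0.830²)^(1/4) = (81.00)^(1/4) = 3.000.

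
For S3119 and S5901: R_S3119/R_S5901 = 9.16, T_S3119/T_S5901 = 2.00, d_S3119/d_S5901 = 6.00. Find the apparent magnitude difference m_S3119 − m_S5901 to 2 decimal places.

L_S3119/L_S5901 = (9.16)²(2.00)⁴ = 1342.
F_S3119/F_S5901 = (L_S3119/L_S5901)/(d_S3119/d_S5901)² = 1342/36.00 = 37.29.
m_S3119 − m_S5901 = −2.5 log₁₀(37.29) = -3.93.

-3.93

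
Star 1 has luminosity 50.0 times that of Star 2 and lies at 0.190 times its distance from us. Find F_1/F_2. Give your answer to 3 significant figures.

F = L/(4πd²), so F_1/F_2 = (L_1/L_2) / (d_1/d_2)²
= 50.0 / (0.190)² = 50.0 / 0.03610 = 1385.

1.39×10^3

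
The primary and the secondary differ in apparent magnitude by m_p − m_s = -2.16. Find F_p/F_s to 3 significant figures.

7.31

F_p/F_s = 10^(−(m_p − m_s)/2.5) = 10^(2.16/2.5) = 10^0.864 = 7.311.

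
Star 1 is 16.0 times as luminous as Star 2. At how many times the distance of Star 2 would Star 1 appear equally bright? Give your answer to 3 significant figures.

Equal flux requires L_1/d_1² = L_2/d_2², so d_1/d_2 = √(L_1/L_2)
= √(16.0) = 4.000.

4.00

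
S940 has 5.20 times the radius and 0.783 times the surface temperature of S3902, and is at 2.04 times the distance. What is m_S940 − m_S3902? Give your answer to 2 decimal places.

L_S940/L_S3902 = (5.20)²(0.783)⁴ = 10.16.
F_S940/F_S3902 = (L_S940/L_S3902)/(d_S940/d_S3902)² = 10.16/4.162 = 2.442.
m_S940 − m_S3902 = −2.5 log₁₀(2.442) = -0.97.

-0.97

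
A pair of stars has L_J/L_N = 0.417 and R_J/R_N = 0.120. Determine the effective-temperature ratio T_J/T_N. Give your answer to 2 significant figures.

L ∝ R²T⁴ gives T ∝ (L/R²)^(1/4), so
T_J/T_N = (0.417 / 0.120²)^(1/4) = (28.96)^(1/4) = 2.320.

2.3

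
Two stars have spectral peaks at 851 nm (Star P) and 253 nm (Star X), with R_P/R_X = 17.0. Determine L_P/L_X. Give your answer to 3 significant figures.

2.26

Wien's law gives T ∝ 1/λ_max, so T_P/T_X = λ_X/λ_P = 253/851 = 0.2973.
Then L ∝ R²T⁴ gives L_P/L_X = (17.0)² × (0.2973)⁴ = 289.0 × 0.007812 = 2.258.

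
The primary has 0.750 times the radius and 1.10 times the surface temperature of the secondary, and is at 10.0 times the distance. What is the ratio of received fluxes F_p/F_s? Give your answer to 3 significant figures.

L_p/L_s = (R_p/R_s)²(T_p/T_s)⁴ = (0.750)² × (1.10)⁴ = 0.8236.
F_p/F_s = (L_p/L_s)/(d_p/d_s)² = 0.8236 / (10.0)² = 0.008236.

0.00824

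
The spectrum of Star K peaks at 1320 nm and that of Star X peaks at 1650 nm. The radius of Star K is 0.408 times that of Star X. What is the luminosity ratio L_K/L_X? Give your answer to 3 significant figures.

Wien's law gives T ∝ 1/λ_max, so T_K/T_X = λ_X/λ_K = 1650/1320 = 1.250.
Then L ∝ R²T⁴ gives L_K/L_X = (0.408)² × (1.250)⁴ = 0.1665 × 2.441 = 0.4064.

0.406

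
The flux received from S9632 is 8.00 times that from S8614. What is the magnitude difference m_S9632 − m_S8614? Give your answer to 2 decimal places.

-2.26

m_S9632 − m_S8614 = −2.5 log₁₀(F_S9632/F_S8614) = −2.5 log₁₀(8.00) = −2.5 × (0.903) = -2.258.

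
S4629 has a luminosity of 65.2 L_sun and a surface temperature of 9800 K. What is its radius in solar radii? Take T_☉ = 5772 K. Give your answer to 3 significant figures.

R/R_☉ = √(L/L_☉) / (T/T_☉)² = √(65.2) / (1.698)²
       = 8.075 / 2.883 = 2.801.

2.80 solar radii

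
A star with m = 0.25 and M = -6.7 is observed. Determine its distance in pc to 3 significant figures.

245 pc

m − M = 5 log₁₀(d/10 pc)
0.25 − (-6.7) = 6.95 = 5 log₁₀(d/10)
d = 10 × 10^(6.95/5) = 10 × 10^1.390 = 245.5 pc.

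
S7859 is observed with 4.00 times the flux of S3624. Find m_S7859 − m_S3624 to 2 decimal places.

-1.51

m_S7859 − m_S3624 = −2.5 log₁₀(F_S7859/F_S3624) = −2.5 log₁₀(4.00) = −2.5 × (0.602) = -1.505.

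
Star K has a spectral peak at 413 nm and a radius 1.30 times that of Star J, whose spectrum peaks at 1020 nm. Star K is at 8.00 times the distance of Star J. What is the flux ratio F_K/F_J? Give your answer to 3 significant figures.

0.982

Wien's law: T_K/T_J = λ_J/λ_K = 1020/413 = 2.470.
L_K/L_J = (R_K/R_J)²(T_K/T_J)⁴ = (1.30)²(2.470)⁴ = 62.88.
F_K/F_J = (L_K/L_J)/(d_K/d_J)² = 62.88/(8.00)² = 0.9824.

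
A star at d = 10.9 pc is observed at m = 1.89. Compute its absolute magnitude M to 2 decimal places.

1.70

M = m − 5 log₁₀(d/10 pc) = 1.89 − 5 log₁₀(10.9/10)
  = 1.89 − 5 × 0.037 = 1.89 − 0.19 = 1.70.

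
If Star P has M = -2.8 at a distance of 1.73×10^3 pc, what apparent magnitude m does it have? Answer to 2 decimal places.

8.39

m = M + 5 log₁₀(d/10 pc) = -2.8 + 5 log₁₀(1.73×10^3/10)
  = -2.8 + 5 × 2.238 = -2.8 + 11.19 = 8.39.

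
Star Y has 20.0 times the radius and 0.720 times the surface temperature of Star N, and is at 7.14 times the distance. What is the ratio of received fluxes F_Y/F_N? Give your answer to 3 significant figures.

L_Y/L_N = (R_Y/R_N)²(T_Y/T_N)⁴ = (20.0)² × (0.720)⁴ = 107.5.
F_Y/F_N = (L_Y/L_N)/(d_Y/d_N)² = 107.5 / (7.14)² = 2.109.

2.11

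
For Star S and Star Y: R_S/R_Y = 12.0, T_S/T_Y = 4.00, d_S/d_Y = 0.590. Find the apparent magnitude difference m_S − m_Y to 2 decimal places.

L_S/L_Y = (12.0)²(4.00)⁴ = 3.686×10^4.
F_S/F_Y = (L_S/L_Y)/(d_S/d_Y)² = 3.686×10^4/0.3481 = 1.059×10^5.
m_S − m_Y = −2.5 log₁₀(1.059×10^5) = -12.56.

-12.56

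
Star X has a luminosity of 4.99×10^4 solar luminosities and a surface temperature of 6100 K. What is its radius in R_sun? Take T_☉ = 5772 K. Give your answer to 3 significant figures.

200 R_sun

R/R_☉ = √(L/L_☉) / (T/T_☉)² = √(4.99×10^4) / (1.057)²
       = 223.4 / 1.117 = 200.0.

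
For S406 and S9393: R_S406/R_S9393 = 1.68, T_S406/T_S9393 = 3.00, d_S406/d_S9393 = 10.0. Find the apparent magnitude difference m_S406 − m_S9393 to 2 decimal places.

L_S406/L_S9393 = (1.68)²(3.00)⁴ = 228.6.
F_S406/F_S9393 = (L_S406/L_S9393)/(d_S406/d_S9393)² = 228.6/100.0 = 2.286.
m_S406 − m_S9393 = −2.5 log₁₀(2.286) = -0.90.

-0.90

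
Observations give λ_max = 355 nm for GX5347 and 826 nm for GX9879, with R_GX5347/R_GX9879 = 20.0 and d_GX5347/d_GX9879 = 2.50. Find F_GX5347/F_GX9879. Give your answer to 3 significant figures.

1.88×10^3

Wien's law: T_GX5347/T_GX9879 = λ_GX9879/λ_GX5347 = 826/355 = 2.327.
L_GX5347/L_GX9879 = (R_GX5347/R_GX9879)²(T_GX5347/T_GX9879)⁴ = (20.0)²(2.327)⁴ = 1.172×10^4.
F_GX5347/F_GX9879 = (L_GX5347/L_GX9879)/(d_GX5347/d_GX9879)² = 1.172×10^4/(2.50)² = 1876.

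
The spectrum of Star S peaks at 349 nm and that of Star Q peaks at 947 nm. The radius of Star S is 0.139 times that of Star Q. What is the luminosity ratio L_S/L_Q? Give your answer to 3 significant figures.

Wien's law gives T ∝ 1/λ_max, so T_S/T_Q = λ_Q/λ_S = 947/349 = 2.713.
Then L ∝ R²T⁴ gives L_S/L_Q = (0.139)² × (2.713)⁴ = 0.01932 × 54.21 = 1.047.

1.05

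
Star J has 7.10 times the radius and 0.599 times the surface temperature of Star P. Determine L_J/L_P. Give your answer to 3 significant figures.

6.49

From the Stefan–Boltzmann law, L ∝ R²T⁴, so
L_J/L_P = (R_J/R_P)² (T_J/T_P)⁴ = (7.10)² × (0.599)⁴ = 50.41 × 0.1287 = 6.490.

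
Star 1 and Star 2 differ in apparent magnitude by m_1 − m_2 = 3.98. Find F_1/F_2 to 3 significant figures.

F_1/F_2 = 10^(−(m_1 − m_2)/2.5) = 10^(-3.98/2.5) = 10^-1.592 = 0.02559.

0.0256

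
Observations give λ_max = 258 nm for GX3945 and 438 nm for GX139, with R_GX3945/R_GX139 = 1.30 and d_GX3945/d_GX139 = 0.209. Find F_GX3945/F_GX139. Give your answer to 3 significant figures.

321

Wien's law: T_GX3945/T_GX139 = λ_GX139/λ_GX3945 = 438/258 = 1.698.
L_GX3945/L_GX139 = (R_GX3945/R_GX139)²(T_GX3945/T_GX139)⁴ = (1.30)²(1.698)⁴ = 14.04.
F_GX3945/F_GX139 = (L_GX3945/L_GX139)/(d_GX3945/d_GX139)² = 14.04/(0.209)² = 321.4.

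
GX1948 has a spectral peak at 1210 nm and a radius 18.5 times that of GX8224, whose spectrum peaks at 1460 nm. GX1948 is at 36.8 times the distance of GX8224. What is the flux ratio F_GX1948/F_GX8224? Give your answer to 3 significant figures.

Wien's law: T_GX1948/T_GX8224 = λ_GX8224/λ_GX1948 = 1460/1210 = 1.207.
L_GX1948/L_GX8224 = (R_GX1948/R_GX8224)²(T_GX1948/T_GX8224)⁴ = (18.5)²(1.207)⁴ = 725.5.
F_GX1948/F_GX8224 = (L_GX1948/L_GX8224)/(d_GX1948/d_GX8224)² = 725.5/(36.8)² = 0.5357.

0.536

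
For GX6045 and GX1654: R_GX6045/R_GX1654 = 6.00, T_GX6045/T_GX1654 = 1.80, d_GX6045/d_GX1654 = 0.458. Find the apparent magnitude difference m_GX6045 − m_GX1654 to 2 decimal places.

L_GX6045/L_GX1654 = (6.00)²(1.80)⁴ = 377.9.
F_GX6045/F_GX1654 = (L_GX6045/L_GX1654)/(d_GX6045/d_GX1654)² = 377.9/0.2098 = 1802.
m_GX6045 − m_GX1654 = −2.5 log₁₀(1802) = -8.14.

-8.14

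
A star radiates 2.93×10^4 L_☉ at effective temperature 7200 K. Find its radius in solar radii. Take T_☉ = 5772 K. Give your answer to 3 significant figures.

R/R_☉ = √(L/L_☉) / (T/T_☉)² = √(2.93×10^4) / (1.247)²
       = 171.2 / 1.556 = 110.0.

110 solar radii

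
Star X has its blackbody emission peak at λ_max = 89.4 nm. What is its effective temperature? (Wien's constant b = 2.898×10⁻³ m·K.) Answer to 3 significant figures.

T = b/λ_max = 2.898×10⁻³ / (89.4×10⁻⁹) = 3.242×10^4 K.

3.24×10^4 K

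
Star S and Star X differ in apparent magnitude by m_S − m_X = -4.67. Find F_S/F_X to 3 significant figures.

F_S/F_X = 10^(−(m_S − m_X)/2.5) = 10^(4.67/2.5) = 10^1.868 = 73.79.

73.8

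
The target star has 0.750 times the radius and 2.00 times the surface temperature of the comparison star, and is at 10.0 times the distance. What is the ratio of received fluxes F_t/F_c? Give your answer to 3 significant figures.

0.0900

L_t/L_c = (R_t/R_c)²(T_t/T_c)⁴ = (0.750)² × (2.00)⁴ = 9.000.
F_t/F_c = (L_t/L_c)/(d_t/d_c)² = 9.000 / (10.0)² = 0.09000.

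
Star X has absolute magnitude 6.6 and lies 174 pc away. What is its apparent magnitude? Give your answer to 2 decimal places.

12.80

m = M + 5 log₁₀(d/10 pc) = 6.6 + 5 log₁₀(174/10)
  = 6.6 + 5 × 1.241 = 6.6 + 6.20 = 12.80.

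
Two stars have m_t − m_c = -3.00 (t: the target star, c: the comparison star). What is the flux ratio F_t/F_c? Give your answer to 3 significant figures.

F_t/F_c = 10^(−(m_t − m_c)/2.5) = 10^(3.00/2.5) = 10^1.200 = 15.85.

15.8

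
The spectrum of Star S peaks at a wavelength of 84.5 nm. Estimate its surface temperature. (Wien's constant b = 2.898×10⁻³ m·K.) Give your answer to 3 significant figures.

3.43×10^4 K

T = b/λ_max = 2.898×10⁻³ / (84.5×10⁻⁹) = 3.430×10^4 K.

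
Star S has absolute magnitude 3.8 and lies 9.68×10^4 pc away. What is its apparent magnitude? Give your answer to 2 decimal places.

m = M + 5 log₁₀(d/10 pc) = 3.8 + 5 log₁₀(9.68×10^4/10)
  = 3.8 + 5 × 3.986 = 3.8 + 19.93 = 23.73.

23.73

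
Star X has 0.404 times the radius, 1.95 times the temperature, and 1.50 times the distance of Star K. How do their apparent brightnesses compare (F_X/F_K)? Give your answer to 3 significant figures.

L_X/L_K = (R_X/R_K)²(T_X/T_K)⁴ = (0.404)² × (1.95)⁴ = 2.360.
F_X/F_K = (L_X/L_K)/(d_X/d_K)² = 2.360 / (1.50)² = 1.049.

1.05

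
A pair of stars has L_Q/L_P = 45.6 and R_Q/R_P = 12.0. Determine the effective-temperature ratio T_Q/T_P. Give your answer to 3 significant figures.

0.750

L ∝ R²T⁴ gives T ∝ (L/R²)^(1/4), so
T_Q/T_P = (45.6 / 12.0²)^(1/4) = (0.3167)^(1/4) = 0.7502.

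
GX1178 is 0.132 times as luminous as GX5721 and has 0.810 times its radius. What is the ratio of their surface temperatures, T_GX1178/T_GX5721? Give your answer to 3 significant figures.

L ∝ R²T⁴ gives T ∝ (L/R²)^(1/4), so
T_GX1178/T_GX5721 = (0.132 / 0.810²)^(1/4) = (0.2012)^(1/4) = 0.6697.

0.670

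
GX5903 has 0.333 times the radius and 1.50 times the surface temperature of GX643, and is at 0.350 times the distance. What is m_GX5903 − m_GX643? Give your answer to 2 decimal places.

L_GX5903/L_GX643 = (0.333)²(1.50)⁴ = 0.5614.
F_GX5903/F_GX643 = (L_GX5903/L_GX643)/(d_GX5903/d_GX643)² = 0.5614/0.1225 = 4.583.
m_GX5903 − m_GX643 = −2.5 log₁₀(4.583) = -1.65.

-1.65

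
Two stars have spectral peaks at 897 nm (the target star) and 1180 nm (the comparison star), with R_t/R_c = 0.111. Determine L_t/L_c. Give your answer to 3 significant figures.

0.0369

Wien's law gives T ∝ 1/λ_max, so T_t/T_c = λ_c/λ_t = 1180/897 = 1.315.
Then L ∝ R²T⁴ gives L_t/L_c = (0.111)² × (1.315)⁴ = 0.01232 × 2.995 = 0.03690.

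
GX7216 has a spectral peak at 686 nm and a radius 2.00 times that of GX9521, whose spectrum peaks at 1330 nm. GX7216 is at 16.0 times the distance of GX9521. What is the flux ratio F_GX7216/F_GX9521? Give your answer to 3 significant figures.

Wien's law: T_GX7216/T_GX9521 = λ_GX9521/λ_GX7216 = 1330/686 = 1.939.
L_GX7216/L_GX9521 = (R_GX7216/R_GX9521)²(T_GX7216/T_GX9521)⁴ = (2.00)²(1.939)⁴ = 56.52.
F_GX7216/F_GX9521 = (L_GX7216/L_GX9521)/(d_GX7216/d_GX9521)² = 56.52/(16.0)² = 0.2208.

0.221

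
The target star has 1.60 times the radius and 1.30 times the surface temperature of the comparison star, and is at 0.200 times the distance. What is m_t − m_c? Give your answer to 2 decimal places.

-5.65

L_t/L_c = (1.60)²(1.30)⁴ = 7.312.
F_t/F_c = (L_t/L_c)/(d_t/d_c)² = 7.312/0.04000 = 182.8.
m_t − m_c = −2.5 log₁₀(182.8) = -5.65.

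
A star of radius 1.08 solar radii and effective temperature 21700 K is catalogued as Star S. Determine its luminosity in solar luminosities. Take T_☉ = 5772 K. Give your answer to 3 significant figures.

233 solar luminosities

L/L_☉ = (R/R_☉)² (T/T_☉)⁴ = (1.08)² × (21700/5772)⁴
       = 1.166 × (3.760)⁴ = 1.166 × 199.8 = 233.0.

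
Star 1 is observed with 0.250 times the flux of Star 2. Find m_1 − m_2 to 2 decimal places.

1.51

m_1 − m_2 = −2.5 log₁₀(F_1/F_2) = −2.5 log₁₀(0.250) = −2.5 × (-0.602) = 1.505.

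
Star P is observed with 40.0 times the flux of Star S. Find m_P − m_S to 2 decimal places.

m_P − m_S = −2.5 log₁₀(F_P/F_S) = −2.5 log₁₀(40.0) = −2.5 × (1.602) = -4.005.

-4.01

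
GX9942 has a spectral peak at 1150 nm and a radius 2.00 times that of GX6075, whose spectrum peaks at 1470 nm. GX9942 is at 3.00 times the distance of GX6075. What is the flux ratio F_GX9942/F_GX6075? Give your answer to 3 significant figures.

1.19

Wien's law: T_GX9942/T_GX6075 = λ_GX6075/λ_GX9942 = 1470/1150 = 1.278.
L_GX9942/L_GX6075 = (R_GX9942/R_GX6075)²(T_GX9942/T_GX6075)⁴ = (2.00)²(1.278)⁴ = 10.68.
F_GX9942/F_GX6075 = (L_GX9942/L_GX6075)/(d_GX9942/d_GX6075)² = 10.68/(3.00)² = 1.187.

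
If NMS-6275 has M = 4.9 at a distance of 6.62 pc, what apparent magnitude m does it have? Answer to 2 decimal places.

4.00

m = M + 5 log₁₀(d/10 pc) = 4.9 + 5 log₁₀(6.62/10)
  = 4.9 + 5 × -0.179 = 4.9 + -0.90 = 4.00.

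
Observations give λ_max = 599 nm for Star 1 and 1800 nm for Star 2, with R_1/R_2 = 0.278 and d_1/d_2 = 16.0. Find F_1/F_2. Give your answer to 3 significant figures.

0.0246

Wien's law: T_1/T_2 = λ_2/λ_1 = 1800/599 = 3.005.
L_1/L_2 = (R_1/R_2)²(T_1/T_2)⁴ = (0.278)²(3.005)⁴ = 6.302.
F_1/F_2 = (L_1/L_2)/(d_1/d_2)² = 6.302/(16.0)² = 0.02462.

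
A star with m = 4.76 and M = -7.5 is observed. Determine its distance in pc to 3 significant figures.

m − M = 5 log₁₀(d/10 pc)
4.76 − (-7.5) = 12.26 = 5 log₁₀(d/10)
d = 10 × 10^(12.26/5) = 10 × 10^2.452 = 2831 pc.

2.83×10^3 pc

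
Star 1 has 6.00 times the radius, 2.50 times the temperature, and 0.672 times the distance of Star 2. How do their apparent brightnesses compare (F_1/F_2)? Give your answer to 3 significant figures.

L_1/L_2 = (R_1/R_2)²(T_1/T_2)⁴ = (6.00)² × (2.50)⁴ = 1406.
F_1/F_2 = (L_1/L_2)/(d_1/d_2)² = 1406 / (0.672)² = 3114.

3.11×10^3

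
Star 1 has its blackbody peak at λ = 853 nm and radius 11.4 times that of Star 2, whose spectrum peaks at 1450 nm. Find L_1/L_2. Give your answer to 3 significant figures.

1.09×10^3

Wien's law gives T ∝ 1/λ_max, so T_1/T_2 = λ_2/λ_1 = 1450/853 = 1.700.
Then L ∝ R²T⁴ gives L_1/L_2 = (11.4)² × (1.700)⁴ = 130.0 × 8.350 = 1085.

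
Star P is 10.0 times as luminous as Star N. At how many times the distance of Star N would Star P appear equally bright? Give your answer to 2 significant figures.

3.2

Equal flux requires L_P/d_P² = L_N/d_N², so d_P/d_N = √(L_P/L_N)
= √(10.0) = 3.162.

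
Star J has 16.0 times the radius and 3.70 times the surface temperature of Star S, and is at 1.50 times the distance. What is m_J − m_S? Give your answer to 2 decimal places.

-10.82

L_J/L_S = (16.0)²(3.70)⁴ = 4.798×10^4.
F_J/F_S = (L_J/L_S)/(d_J/d_S)² = 4.798×10^4/2.250 = 2.132×10^4.
m_J − m_S = −2.5 log₁₀(2.132×10^4) = -10.82.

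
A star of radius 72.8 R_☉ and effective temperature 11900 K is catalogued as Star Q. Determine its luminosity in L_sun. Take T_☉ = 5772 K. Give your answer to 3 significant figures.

L/L_☉ = (R/R_☉)² (T/T_☉)⁴ = (72.8)² × (11900/5772)⁴
       = 5300 × (2.062)⁴ = 5300 × 18.07 = 9.575×10^4.

9.58×10^4 L_sun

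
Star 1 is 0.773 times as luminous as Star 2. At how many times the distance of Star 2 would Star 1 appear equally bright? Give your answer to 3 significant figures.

0.879

Equal flux requires L_1/d_1² = L_2/d_2², so d_1/d_2 = √(L_1/L_2)
= √(0.773) = 0.8792.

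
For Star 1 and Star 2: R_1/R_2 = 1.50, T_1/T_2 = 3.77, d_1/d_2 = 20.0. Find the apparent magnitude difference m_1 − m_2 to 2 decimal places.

-0.14

L_1/L_2 = (1.50)²(3.77)⁴ = 454.5.
F_1/F_2 = (L_1/L_2)/(d_1/d_2)² = 454.5/400.0 = 1.136.
m_1 − m_2 = −2.5 log₁₀(1.136) = -0.14.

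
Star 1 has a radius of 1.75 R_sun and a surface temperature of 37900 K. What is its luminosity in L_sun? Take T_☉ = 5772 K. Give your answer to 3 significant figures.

L/L_☉ = (R/R_☉)² (T/T_☉)⁴ = (1.75)² × (37900/5772)⁴
       = 3.062 × (6.566)⁴ = 3.062 × 1859 = 5693.

5.69×10^3 L_sun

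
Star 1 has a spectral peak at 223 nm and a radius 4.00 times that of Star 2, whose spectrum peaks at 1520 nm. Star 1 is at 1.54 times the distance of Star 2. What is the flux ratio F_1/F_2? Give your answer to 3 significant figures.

1.46×10^4

Wien's law: T_1/T_2 = λ_2/λ_1 = 1520/223 = 6.816.
L_1/L_2 = (R_1/R_2)²(T_1/T_2)⁴ = (4.00)²(6.816)⁴ = 3.454×10^4.
F_1/F_2 = (L_1/L_2)/(d_1/d_2)² = 3.454×10^4/(1.54)² = 1.456×10^4.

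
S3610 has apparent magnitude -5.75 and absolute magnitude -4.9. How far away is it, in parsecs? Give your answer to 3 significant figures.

m − M = 5 log₁₀(d/10 pc)
-5.75 − (-4.9) = -0.85 = 5 log₁₀(d/10)
d = 10 × 10^(-0.85/5) = 10 × 10^-0.170 = 6.761 pc.

6.76 pc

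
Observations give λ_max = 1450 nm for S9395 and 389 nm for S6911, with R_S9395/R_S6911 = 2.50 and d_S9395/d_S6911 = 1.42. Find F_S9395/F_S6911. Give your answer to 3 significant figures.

0.0161

Wien's law: T_S9395/T_S6911 = λ_S6911/λ_S9395 = 389/1450 = 0.2683.
L_S9395/L_S6911 = (R_S9395/R_S6911)²(T_S9395/T_S6911)⁴ = (2.50)²(0.2683)⁴ = 0.03237.
F_S9395/F_S6911 = (L_S9395/L_S6911)/(d_S9395/d_S6911)² = 0.03237/(1.42)² = 0.01606.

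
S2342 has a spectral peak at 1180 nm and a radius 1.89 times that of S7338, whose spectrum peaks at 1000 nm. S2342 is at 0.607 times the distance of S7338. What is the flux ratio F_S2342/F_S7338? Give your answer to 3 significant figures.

Wien's law: T_S2342/T_S7338 = λ_S7338/λ_S2342 = 1000/1180 = 0.8475.
L_S2342/L_S7338 = (R_S2342/R_S7338)²(T_S2342/T_S7338)⁴ = (1.89)²(0.8475)⁴ = 1.842.
F_S2342/F_S7338 = (L_S2342/L_S7338)/(d_S2342/d_S7338)² = 1.842/(0.607)² = 5.001.

5.00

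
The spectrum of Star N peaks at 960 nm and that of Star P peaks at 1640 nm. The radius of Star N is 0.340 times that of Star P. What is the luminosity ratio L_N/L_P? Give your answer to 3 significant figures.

0.985

Wien's law gives T ∝ 1/λ_max, so T_N/T_P = λ_P/λ_N = 1640/960 = 1.708.
Then L ∝ R²T⁴ gives L_N/L_P = (0.340)² × (1.708)⁴ = 0.1156 × 8.517 = 0.9846.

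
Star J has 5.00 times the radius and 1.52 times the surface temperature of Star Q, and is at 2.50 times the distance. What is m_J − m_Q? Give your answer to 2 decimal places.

-3.32

L_J/L_Q = (5.00)²(1.52)⁴ = 133.4.
F_J/F_Q = (L_J/L_Q)/(d_J/d_Q)² = 133.4/6.250 = 21.35.
m_J − m_Q = −2.5 log₁₀(21.35) = -3.32.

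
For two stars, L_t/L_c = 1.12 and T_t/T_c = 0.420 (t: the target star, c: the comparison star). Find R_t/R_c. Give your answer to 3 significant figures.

L ∝ R²T⁴ gives R ∝ √L / T², so
R_t/R_c = √(1.12) / (0.420)² = 1.058 / 0.1764 = 5.999.

6.00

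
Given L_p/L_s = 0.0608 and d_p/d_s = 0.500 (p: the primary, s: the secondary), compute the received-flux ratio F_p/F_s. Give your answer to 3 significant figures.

F = L/(4πd²), so F_p/F_s = (L_p/L_s) / (d_p/d_s)²
= 0.0608 / (0.500)² = 0.0608 / 0.2500 = 0.2432.

0.243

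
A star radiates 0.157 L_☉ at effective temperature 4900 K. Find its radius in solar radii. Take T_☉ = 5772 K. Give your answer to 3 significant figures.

0.550 solar radii

R/R_☉ = √(L/L_☉) / (T/T_☉)² = √(0.157) / (0.8489)²
       = 0.3962 / 0.7207 = 0.5498.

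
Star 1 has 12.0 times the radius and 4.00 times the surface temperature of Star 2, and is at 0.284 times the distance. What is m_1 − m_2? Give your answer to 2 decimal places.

-14.15

L_1/L_2 = (12.0)²(4.00)⁴ = 3.686×10^4.
F_1/F_2 = (L_1/L_2)/(d_1/d_2)² = 3.686×10^4/0.08066 = 4.571×10^5.
m_1 − m_2 = −2.5 log₁₀(4.571×10^5) = -14.15.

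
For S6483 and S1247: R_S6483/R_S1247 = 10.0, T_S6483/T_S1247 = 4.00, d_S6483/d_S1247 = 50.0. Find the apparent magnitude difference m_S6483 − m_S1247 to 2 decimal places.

-2.53

L_S6483/L_S1247 = (10.0)²(4.00)⁴ = 2.560×10^4.
F_S6483/F_S1247 = (L_S6483/L_S1247)/(d_S6483/d_S1247)² = 2.560×10^4/2500 = 10.24.
m_S6483 − m_S1247 = −2.5 log₁₀(10.24) = -2.53.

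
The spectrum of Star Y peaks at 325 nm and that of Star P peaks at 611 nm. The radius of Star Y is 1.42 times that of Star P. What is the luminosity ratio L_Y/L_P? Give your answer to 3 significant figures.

Wien's law gives T ∝ 1/λ_max, so T_Y/T_P = λ_P/λ_Y = 611/325 = 1.880.
Then L ∝ R²T⁴ gives L_Y/L_P = (1.42)² × (1.880)⁴ = 2.016 × 12.49 = 25.19.

25.2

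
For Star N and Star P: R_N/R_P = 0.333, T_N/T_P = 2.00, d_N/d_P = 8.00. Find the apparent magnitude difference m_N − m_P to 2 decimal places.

3.89

L_N/L_P = (0.333)²(2.00)⁴ = 1.774.
F_N/F_P = (L_N/L_P)/(d_N/d_P)² = 1.774/64.00 = 0.02772.
m_N − m_P = −2.5 log₁₀(0.02772) = 3.89.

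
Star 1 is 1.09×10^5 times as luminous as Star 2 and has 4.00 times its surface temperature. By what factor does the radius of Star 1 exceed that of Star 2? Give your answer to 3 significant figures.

L ∝ R²T⁴ gives R ∝ √L / T², so
R_1/R_2 = √(1.09×10^5) / (4.00)² = 330.2 / 16.00 = 20.63.

20.6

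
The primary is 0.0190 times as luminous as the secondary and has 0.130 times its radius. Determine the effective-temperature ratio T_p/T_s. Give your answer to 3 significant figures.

L ∝ R²T⁴ gives T ∝ (L/R²)^(1/4), so
T_p/T_s = (0.0190 / 0.130²)^(1/4) = (1.124)^(1/4) = 1.030.

1.03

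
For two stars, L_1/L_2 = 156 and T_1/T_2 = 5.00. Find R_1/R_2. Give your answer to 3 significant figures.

L ∝ R²T⁴ gives R ∝ √L / T², so
R_1/R_2 = √(156) / (5.00)² = 12.49 / 25.00 = 0.4996.

0.500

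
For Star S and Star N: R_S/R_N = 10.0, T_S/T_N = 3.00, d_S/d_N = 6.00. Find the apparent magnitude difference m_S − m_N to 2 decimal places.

L_S/L_N = (10.0)²(3.00)⁴ = 8100.
F_S/F_N = (L_S/L_N)/(d_S/d_N)² = 8100/36.00 = 225.0.
m_S − m_N = −2.5 log₁₀(225.0) = -5.88.

-5.88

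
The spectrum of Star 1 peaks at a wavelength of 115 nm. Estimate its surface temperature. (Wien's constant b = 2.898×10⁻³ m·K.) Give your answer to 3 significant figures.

T = b/λ_max = 2.898×10⁻³ / (115×10⁻⁹) = 2.520×10^4 K.

2.52×10^4 K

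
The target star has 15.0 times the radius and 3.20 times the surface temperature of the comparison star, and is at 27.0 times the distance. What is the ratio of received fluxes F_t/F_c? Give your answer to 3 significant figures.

32.4

L_t/L_c = (R_t/R_c)²(T_t/T_c)⁴ = (15.0)² × (3.20)⁴ = 2.359×10^4.
F_t/F_c = (L_t/L_c)/(d_t/d_c)² = 2.359×10^4 / (27.0)² = 32.36.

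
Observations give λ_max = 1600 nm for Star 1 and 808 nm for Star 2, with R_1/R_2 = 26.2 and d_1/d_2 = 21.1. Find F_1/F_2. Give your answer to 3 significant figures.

0.100

Wien's law: T_1/T_2 = λ_2/λ_1 = 808/1600 = 0.5050.
L_1/L_2 = (R_1/R_2)²(T_1/T_2)⁴ = (26.2)²(0.5050)⁴ = 44.64.
F_1/F_2 = (L_1/L_2)/(d_1/d_2)² = 44.64/(21.1)² = 0.1003.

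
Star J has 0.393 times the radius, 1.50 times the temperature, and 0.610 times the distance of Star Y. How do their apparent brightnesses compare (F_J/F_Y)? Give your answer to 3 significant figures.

L_J/L_Y = (R_J/R_Y)²(T_J/T_Y)⁴ = (0.393)² × (1.50)⁴ = 0.7819.
F_J/F_Y = (L_J/L_Y)/(d_J/d_Y)² = 0.7819 / (0.610)² = 2.101.

2.10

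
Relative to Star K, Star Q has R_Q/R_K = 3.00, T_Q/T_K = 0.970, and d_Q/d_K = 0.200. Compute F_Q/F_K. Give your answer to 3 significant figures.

L_Q/L_K = (R_Q/R_K)²(T_Q/T_K)⁴ = (3.00)² × (0.970)⁴ = 7.968.
F_Q/F_K = (L_Q/L_K)/(d_Q/d_K)² = 7.968 / (0.200)² = 199.2.

199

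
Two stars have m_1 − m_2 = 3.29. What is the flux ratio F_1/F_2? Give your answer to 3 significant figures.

F_1/F_2 = 10^(−(m_1 − m_2)/2.5) = 10^(-3.29/2.5) = 10^-1.316 = 0.04831.

0.0483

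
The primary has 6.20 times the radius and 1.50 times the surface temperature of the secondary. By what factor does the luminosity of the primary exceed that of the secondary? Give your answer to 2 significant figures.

1.9×10^2

From the Stefan–Boltzmann law, L ∝ R²T⁴, so
L_p/L_s = (R_p/R_s)² (T_p/T_s)⁴ = (6.20)² × (1.50)⁴ = 38.44 × 5.062 = 194.6.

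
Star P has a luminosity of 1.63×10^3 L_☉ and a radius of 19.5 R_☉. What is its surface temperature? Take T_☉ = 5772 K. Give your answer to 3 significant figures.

T/T_☉ = (L/L_☉)^(1/4) / (R/R_☉)^(1/2)
T = 5772 × (1.63×10^3)^(1/4) / √(19.5) = 5772 × 6.354 / 4.416 = 8305 K.

8.31×10^3 K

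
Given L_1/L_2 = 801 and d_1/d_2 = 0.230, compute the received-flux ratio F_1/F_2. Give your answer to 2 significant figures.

F = L/(4πd²), so F_1/F_2 = (L_1/L_2) / (d_1/d_2)²
= 801 / (0.230)² = 801 / 0.05290 = 1.514×10^4.

1.5×10^4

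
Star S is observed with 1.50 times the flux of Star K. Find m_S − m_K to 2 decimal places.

m_S − m_K = −2.5 log₁₀(F_S/F_K) = −2.5 log₁₀(1.50) = −2.5 × (0.176) = -0.440.

-0.44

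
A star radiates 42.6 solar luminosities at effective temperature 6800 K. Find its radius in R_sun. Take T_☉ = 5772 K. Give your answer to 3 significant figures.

R/R_☉ = √(L/L_☉) / (T/T_☉)² = √(42.6) / (1.178)²
       = 6.527 / 1.388 = 4.703.

4.70 R_sun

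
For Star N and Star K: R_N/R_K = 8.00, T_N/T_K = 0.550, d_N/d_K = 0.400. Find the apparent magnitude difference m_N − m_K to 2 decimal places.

-3.91

L_N/L_K = (8.00)²(0.550)⁴ = 5.856.
F_N/F_K = (L_N/L_K)/(d_N/d_K)² = 5.856/0.1600 = 36.60.
m_N − m_K = −2.5 log₁₀(36.60) = -3.91.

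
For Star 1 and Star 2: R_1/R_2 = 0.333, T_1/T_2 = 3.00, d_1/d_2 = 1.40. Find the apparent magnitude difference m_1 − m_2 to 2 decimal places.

L_1/L_2 = (0.333)²(3.00)⁴ = 8.982.
F_1/F_2 = (L_1/L_2)/(d_1/d_2)² = 8.982/1.960 = 4.583.
m_1 − m_2 = −2.5 log₁₀(4.583) = -1.65.

-1.65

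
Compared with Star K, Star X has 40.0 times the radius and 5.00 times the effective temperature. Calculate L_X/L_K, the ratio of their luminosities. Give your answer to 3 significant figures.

1.00×10^6

From the Stefan–Boltzmann law, L ∝ R²T⁴, so
L_X/L_K = (R_X/R_K)² (T_X/T_K)⁴ = (40.0)² × (5.00)⁴ = 1600 × 625.0 = 1.000×10^6.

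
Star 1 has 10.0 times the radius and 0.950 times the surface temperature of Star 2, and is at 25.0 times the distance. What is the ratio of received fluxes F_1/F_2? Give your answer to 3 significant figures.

L_1/L_2 = (R_1/R_2)²(T_1/T_2)⁴ = (10.0)² × (0.950)⁴ = 81.45.
F_1/F_2 = (L_1/L_2)/(d_1/d_2)² = 81.45 / (25.0)² = 0.1303.

0.130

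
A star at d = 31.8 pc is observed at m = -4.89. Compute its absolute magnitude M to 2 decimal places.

M = m − 5 log₁₀(d/10 pc) = -4.89 − 5 log₁₀(31.8/10)
  = -4.89 − 5 × 0.502 = -4.89 − 2.51 = -7.40.

-7.40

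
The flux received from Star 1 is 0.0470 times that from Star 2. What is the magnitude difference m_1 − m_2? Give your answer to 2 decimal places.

m_1 − m_2 = −2.5 log₁₀(F_1/F_2) = −2.5 log₁₀(0.0470) = −2.5 × (-1.328) = 3.320.

3.32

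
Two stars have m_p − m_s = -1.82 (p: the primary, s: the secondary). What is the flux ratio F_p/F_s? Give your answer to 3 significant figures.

5.35

F_p/F_s = 10^(−(m_p − m_s)/2.5) = 10^(1.82/2.5) = 10^0.728 = 5.346.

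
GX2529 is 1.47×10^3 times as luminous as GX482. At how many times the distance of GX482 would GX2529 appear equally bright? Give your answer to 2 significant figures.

Equal flux requires L_GX2529/d_GX2529² = L_GX482/d_GX482², so d_GX2529/d_GX482 = √(L_GX2529/L_GX482)
= √(1.47×10^3) = 38.34.

38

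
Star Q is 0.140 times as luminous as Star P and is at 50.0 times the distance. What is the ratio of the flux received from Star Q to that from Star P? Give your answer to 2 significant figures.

F = L/(4πd²), so F_Q/F_P = (L_Q/L_P) / (d_Q/d_P)²
= 0.140 / (50.0)² = 0.140 / 2500 = 5.600×10^-5.

5.6×10^-5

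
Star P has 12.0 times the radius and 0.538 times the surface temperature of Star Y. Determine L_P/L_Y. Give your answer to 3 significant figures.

12.1

From the Stefan–Boltzmann law, L ∝ R²T⁴, so
L_P/L_Y = (R_P/R_Y)² (T_P/T_Y)⁴ = (12.0)² × (0.538)⁴ = 144.0 × 0.08378 = 12.06.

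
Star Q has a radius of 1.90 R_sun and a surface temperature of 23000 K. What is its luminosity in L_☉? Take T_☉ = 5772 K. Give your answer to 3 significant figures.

910 L_☉

L/L_☉ = (R/R_☉)² (T/T_☉)⁴ = (1.90)² × (23000/5772)⁴
       = 3.610 × (3.985)⁴ = 3.610 × 252.1 = 910.2.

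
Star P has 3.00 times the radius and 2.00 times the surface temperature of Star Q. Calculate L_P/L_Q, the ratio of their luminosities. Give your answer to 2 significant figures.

1.4×10^2

From the Stefan–Boltzmann law, L ∝ R²T⁴, so
L_P/L_Q = (R_P/R_Q)² (T_P/T_Q)⁴ = (3.00)² × (2.00)⁴ = 9.000 × 16.00 = 144.0.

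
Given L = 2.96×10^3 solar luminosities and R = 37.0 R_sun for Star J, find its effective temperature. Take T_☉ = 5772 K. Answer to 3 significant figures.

T/T_☉ = (L/L_☉)^(1/4) / (R/R_☉)^(1/2)
T = 5772 × (2.96×10^3)^(1/4) / √(37.0) = 5772 × 7.376 / 6.083 = 6999 K.

7.00×10^3 K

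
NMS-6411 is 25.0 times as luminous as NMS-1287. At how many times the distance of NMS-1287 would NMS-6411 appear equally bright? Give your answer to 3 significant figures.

5.00

Equal flux requires L_NMS-6411/d_NMS-6411² = L_NMS-1287/d_NMS-1287², so d_NMS-6411/d_NMS-1287 = √(L_NMS-6411/L_NMS-1287)
= √(25.0) = 5.000.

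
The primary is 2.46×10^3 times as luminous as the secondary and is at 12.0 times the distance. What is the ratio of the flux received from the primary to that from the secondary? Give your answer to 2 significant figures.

17

F = L/(4πd²), so F_p/F_s = (L_p/L_s) / (d_p/d_s)²
= 2.46×10^3 / (12.0)² = 2.46×10^3 / 144.0 = 17.08.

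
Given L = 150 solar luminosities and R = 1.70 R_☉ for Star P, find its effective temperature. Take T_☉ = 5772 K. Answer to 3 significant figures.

1.55×10^4 K

T/T_☉ = (L/L_☉)^(1/4) / (R/R_☉)^(1/2)
T = 5772 × (150)^(1/4) / √(1.70) = 5772 × 3.500 / 1.304 = 1.549×10^4 K.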